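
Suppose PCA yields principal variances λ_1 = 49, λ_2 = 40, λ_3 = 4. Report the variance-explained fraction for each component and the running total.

Step 1 — total variance = trace(Sigma) = Σ λ_i = 49 + 40 + 4 = 93.

Step 2 — fraction explained by component i = λ_i / Σ λ:
  PC1: 49/93 = 0.5269
  PC2: 40/93 = 0.4301
  PC3: 4/93 = 0.043

Step 3 — cumulative fraction after k components = (λ_1 + ... + λ_k) / Σ λ:
  k = 1: 49/93 = 0.5269
  k = 2: (49 + 40)/93 = 89/93 = 0.957
  k = 3: (49 + 40 + 4)/93 = 93/93 = 1

Summary (fraction, with percent):

explained: PC1 0.5269 (52.69%), PC2 0.4301 (43.01%), PC3 0.043 (4.3%);  cumulative: 0.5269, 0.957, 1


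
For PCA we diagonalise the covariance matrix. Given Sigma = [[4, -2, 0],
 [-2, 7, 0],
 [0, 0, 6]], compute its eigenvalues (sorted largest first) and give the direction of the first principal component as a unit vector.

Step 1 — characteristic polynomial p(λ) = det(λI - Sigma) = λ³ - tr·λ² + c_1·λ - det, where tr = trace, c_1 = sum of the principal 2×2 minors, det = det(Sigma):
  tr = 4 + 7 + 6 = 17,
  c_1 = (4·7 - (-2)²) + (4·6 - (0)²) + (7·6 - (0)²) = 24 + 24 + 42 = 90,
  det = 4·(7·6 - (0)²) - (-2)·((-2)·6 - (0)·(0)) + (0)·((-2)·(0) - 7·(0)) = 4·(42) - (-2)·(-12) + (0)·(0) = 144.
  So p(λ) = λ³ - 17λ² + 90λ - 144.
Step 2 — look for an integer root (rational root theorem: any rational root is an integer divisor of 144). Testing λ = 3:
  p(3) = 27 - 153 + 270 - 144 = 0  ✓
  Dividing out (λ - 3): p(λ) = (λ - 3)(λ² - 14λ + 48).
Step 3 — remaining eigenvalues from the quadratic λ² - 14λ + 48 = 0:
  Δ = 14² - 4·48 = 196 - 192 = 4,  λ = (14 ± √4)/2 = (14 ± 2)/2 = 8 or 6.
  Sorted: λ_1 = 8,  λ_2 = 6,  λ_3 = 3  (check: sum = 17 = tr ✓).

Step 4 — unit eigenvector for λ_1 = 8: v spans the null space of (Sigma - λ_1 I), whose rows are
  r_1 = (-4, -2, 0),  r_2 = (-2, -1, 0),  r_3 = (0, 0, -2).
  v is orthogonal to every row, so take v ∝ r_1 × r_3 = ((-2)·(-2) - (0)·(0), (0)·(0) - (-4)·(-2), (-4)·(0) - (-2)·(0)) = (4, -8, 0).
  Rescale (divide by 4): u = (1, -2, 0).
  ||u|| = √((1)² + (-2)² + (0)²) = √(5) ≈ 2.2361,  v_1 = u/||u|| ≈ (0.4472, -0.8944, 0) (||v_1|| = 1).

λ_1 = 8,  λ_2 = 6,  λ_3 = 3;  v_1 ≈ (0.4472, -0.8944, 0)


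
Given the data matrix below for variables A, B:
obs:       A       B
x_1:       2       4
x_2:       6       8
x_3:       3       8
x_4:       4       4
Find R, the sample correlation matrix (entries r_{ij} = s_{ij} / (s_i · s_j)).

Step 1 — column means:
  mean(A) = (2 + 6 + 3 + 4) / 4 = 15/4 = 3.75
  mean(B) = (4 + 8 + 8 + 4) / 4 = 24/4 = 6

Step 2 — sample variances and covariances s[i,j] = (1/(n-1)) · Σ_k (x_{k,i} - mean_i) · (x_{k,j} - mean_j), with n-1 = 3:
  s[A,A] = ((-1.75)·(-1.75) + (2.25)·(2.25) + (-0.75)·(-0.75) + (0.25)·(0.25)) / 3 = 8.75/3 = 2.9167
  s[A,B] = ((-1.75)·(-2) + (2.25)·(2) + (-0.75)·(2) + (0.25)·(-2)) / 3 = 6/3 = 2
  s[B,B] = ((-2)·(-2) + (2)·(2) + (2)·(2) + (-2)·(-2)) / 3 = 16/3 = 5.3333
  Sample standard deviations s_i = √(s[i,i]):
  s(A) = √(2.9167) = 1.7078
  s(B) = √(5.3333) = 2.3094

Step 3 — r_{ij} = s_{ij} / (s_i · s_j):
  r[A,A] = 1 (diagonal).
  r[A,B] = 2 / (1.7078 · 2.3094) = 2 / 3.9441 = 0.5071
  r[B,B] = 1 (diagonal).

R is symmetric with unit diagonal. Assembling:

R = [[1, 0.5071],
 [0.5071, 1]]


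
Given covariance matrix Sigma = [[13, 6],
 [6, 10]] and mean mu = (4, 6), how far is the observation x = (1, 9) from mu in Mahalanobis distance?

Step 1 — centre the observation: (x - mu) = (-3, 3).

Step 2 — invert Sigma. det(Sigma) = 13·10 - (6)² = 94.
  Sigma^{-1} = (1/det) · [[d, -b], [-b, a]] = [[0.1064, -0.0638],
 [-0.0638, 0.1383]].

Step 3 — form the quadratic (x - mu)^T · Sigma^{-1} · (x - mu):
  Sigma^{-1} · (x - mu) = (-0.5106, 0.6064).
  (x - mu)^T · [Sigma^{-1} · (x - mu)] = (-3)·(-0.5106) + (3)·(0.6064) = 3.3511.

Step 4 — take square root: d = √(3.3511) ≈ 1.8306.

d(x, mu) = √(3.3511) ≈ 1.8306


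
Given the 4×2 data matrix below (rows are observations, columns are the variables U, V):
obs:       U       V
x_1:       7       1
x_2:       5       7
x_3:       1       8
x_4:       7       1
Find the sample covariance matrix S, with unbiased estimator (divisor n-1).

Step 1 — column means:
  mean(U) = (7 + 5 + 1 + 7) / 4 = 20/4 = 5
  mean(V) = (1 + 7 + 8 + 1) / 4 = 17/4 = 4.25

Step 2 — sample covariance S[i,j] = (1/(n-1)) · Σ_k (x_{k,i} - mean_i) · (x_{k,j} - mean_j), with n-1 = 3.
  S[U,U] = ((2)·(2) + (0)·(0) + (-4)·(-4) + (2)·(2)) / 3 = 24/3 = 8
  S[U,V] = ((2)·(-3.25) + (0)·(2.75) + (-4)·(3.75) + (2)·(-3.25)) / 3 = -28/3 = -9.3333
  S[V,V] = ((-3.25)·(-3.25) + (2.75)·(2.75) + (3.75)·(3.75) + (-3.25)·(-3.25)) / 3 = 42.75/3 = 14.25

S is symmetric (S[j,i] = S[i,j]). Assembling:

S = [[8, -9.3333],
 [-9.3333, 14.25]]


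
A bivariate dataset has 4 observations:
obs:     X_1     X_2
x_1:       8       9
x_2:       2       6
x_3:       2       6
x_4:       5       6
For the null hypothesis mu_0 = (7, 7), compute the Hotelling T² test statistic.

Step 1 — sample mean vector:
  mean(X_1) = (8 + 2 + 2 + 5) / 4 = 17/4 = 4.25
  mean(X_2) = (9 + 6 + 6 + 6) / 4 = 27/4 = 6.75
  x̄ = (4.25, 6.75),  deviation x̄ - mu_0 = (4.25, 6.75) - (7, 7) = (-2.75, -0.25).

Step 2 — sample covariance matrix, S[i,j] = (1/(n-1)) · Σ_k (x_{k,i} - mean_i) · (x_{k,j} - mean_j), divisor n-1 = 3:
  S[X_1,X_1] = ((3.75)·(3.75) + (-2.25)·(-2.25) + (-2.25)·(-2.25) + (0.75)·(0.75)) / 3 = 24.75/3 = 8.25
  S[X_1,X_2] = ((3.75)·(2.25) + (-2.25)·(-0.75) + (-2.25)·(-0.75) + (0.75)·(-0.75)) / 3 = 11.25/3 = 3.75
  S[X_2,X_2] = ((2.25)·(2.25) + (-0.75)·(-0.75) + (-0.75)·(-0.75) + (-0.75)·(-0.75)) / 3 = 6.75/3 = 2.25
  S = [[8.25, 3.75],
 [3.75, 2.25]].

Step 3 — invert S. det(S) = 8.25·2.25 - (3.75)² = 4.5.
  S^{-1} = (1/det) · [[d, -b], [-b, a]] = [[0.5, -0.8333],
 [-0.8333, 1.8333]].

Step 4 — quadratic form (x̄ - mu_0)^T · S^{-1} · (x̄ - mu_0):
  S^{-1} · (x̄ - mu_0) = (-1.1667, 1.8333),
  (x̄ - mu_0)^T · [...] = (-2.75)·(-1.1667) + (-0.25)·(1.8333) = 2.75.

Step 5 — scale by n: T² = 4 · 2.75 = 11.

T² ≈ 11


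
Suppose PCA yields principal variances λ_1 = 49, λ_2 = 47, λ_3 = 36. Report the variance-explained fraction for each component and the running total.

Step 1 — total variance = trace(Sigma) = Σ λ_i = 49 + 47 + 36 = 132.

Step 2 — fraction explained by component i = λ_i / Σ λ:
  PC1: 49/132 = 0.3712
  PC2: 47/132 = 0.3561
  PC3: 36/132 = 0.2727

Step 3 — cumulative fraction after k components = (λ_1 + ... + λ_k) / Σ λ:
  k = 1: 49/132 = 0.3712
  k = 2: (49 + 47)/132 = 96/132 = 0.7273
  k = 3: (49 + 47 + 36)/132 = 132/132 = 1

Summary (fraction, with percent):

explained: PC1 0.3712 (37.12%), PC2 0.3561 (35.61%), PC3 0.2727 (27.27%);  cumulative: 0.3712, 0.7273, 1


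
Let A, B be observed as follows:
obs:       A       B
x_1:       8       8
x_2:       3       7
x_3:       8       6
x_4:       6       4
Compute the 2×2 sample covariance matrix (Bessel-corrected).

Step 1 — column means:
  mean(A) = (8 + 3 + 8 + 6) / 4 = 25/4 = 6.25
  mean(B) = (8 + 7 + 6 + 4) / 4 = 25/4 = 6.25

Step 2 — sample covariance S[i,j] = (1/(n-1)) · Σ_k (x_{k,i} - mean_i) · (x_{k,j} - mean_j), with n-1 = 3.
  S[A,A] = ((1.75)·(1.75) + (-3.25)·(-3.25) + (1.75)·(1.75) + (-0.25)·(-0.25)) / 3 = 16.75/3 = 5.5833
  S[A,B] = ((1.75)·(1.75) + (-3.25)·(0.75) + (1.75)·(-0.25) + (-0.25)·(-2.25)) / 3 = 0.75/3 = 0.25
  S[B,B] = ((1.75)·(1.75) + (0.75)·(0.75) + (-0.25)·(-0.25) + (-2.25)·(-2.25)) / 3 = 8.75/3 = 2.9167

S is symmetric (S[j,i] = S[i,j]). Assembling:

S = [[5.5833, 0.25],
 [0.25, 2.9167]]


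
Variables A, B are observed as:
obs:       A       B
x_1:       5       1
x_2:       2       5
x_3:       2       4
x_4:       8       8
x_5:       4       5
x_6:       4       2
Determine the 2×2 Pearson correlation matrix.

Step 1 — column means:
  mean(A) = (5 + 2 + 2 + 8 + 4 + 4) / 6 = 25/6 = 4.1667
  mean(B) = (1 + 5 + 4 + 8 + 5 + 2) / 6 = 25/6 = 4.1667

Step 2 — sample variances and covariances s[i,j] = (1/(n-1)) · Σ_k (x_{k,i} - mean_i) · (x_{k,j} - mean_j), with n-1 = 5:
  s[A,A] = ((0.8333)·(0.8333) + (-2.1667)·(-2.1667) + (-2.1667)·(-2.1667) + (3.8333)·(3.8333) + (-0.1667)·(-0.1667) + (-0.1667)·(-0.1667)) / 5 = 24.8333/5 = 4.9667
  s[A,B] = ((0.8333)·(-3.1667) + (-2.1667)·(0.8333) + (-2.1667)·(-0.1667) + (3.8333)·(3.8333) + (-0.1667)·(0.8333) + (-0.1667)·(-2.1667)) / 5 = 10.8333/5 = 2.1667
  s[B,B] = ((-3.1667)·(-3.1667) + (0.8333)·(0.8333) + (-0.1667)·(-0.1667) + (3.8333)·(3.8333) + (0.8333)·(0.8333) + (-2.1667)·(-2.1667)) / 5 = 30.8333/5 = 6.1667
  Sample standard deviations s_i = √(s[i,i]):
  s(A) = √(4.9667) = 2.2286
  s(B) = √(6.1667) = 2.4833

Step 3 — r_{ij} = s_{ij} / (s_i · s_j):
  r[A,A] = 1 (diagonal).
  r[A,B] = 2.1667 / (2.2286 · 2.4833) = 2.1667 / 5.5342 = 0.3915
  r[B,B] = 1 (diagonal).

R is symmetric with unit diagonal. Assembling:

R = [[1, 0.3915],
 [0.3915, 1]]


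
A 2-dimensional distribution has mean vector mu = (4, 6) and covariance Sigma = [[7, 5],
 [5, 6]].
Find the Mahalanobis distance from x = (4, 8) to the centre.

Step 1 — centre the observation: (x - mu) = (0, 2).

Step 2 — invert Sigma. det(Sigma) = 7·6 - (5)² = 17.
  Sigma^{-1} = (1/det) · [[d, -b], [-b, a]] = [[0.3529, -0.2941],
 [-0.2941, 0.4118]].

Step 3 — form the quadratic (x - mu)^T · Sigma^{-1} · (x - mu):
  Sigma^{-1} · (x - mu) = (-0.5882, 0.8235).
  (x - mu)^T · [Sigma^{-1} · (x - mu)] = (0)·(-0.5882) + (2)·(0.8235) = 1.6471.

Step 4 — take square root: d = √(1.6471) ≈ 1.2834.

d(x, mu) = √(1.6471) ≈ 1.2834


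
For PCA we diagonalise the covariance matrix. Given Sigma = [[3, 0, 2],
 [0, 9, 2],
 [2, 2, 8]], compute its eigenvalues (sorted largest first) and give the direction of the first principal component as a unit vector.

Step 1 — characteristic polynomial p(λ) = det(λI - Sigma) = λ³ - tr·λ² + c_1·λ - det, where tr = trace, c_1 = sum of the principal 2×2 minors, det = det(Sigma):
  tr = 3 + 9 + 8 = 20,
  c_1 = (3·9 - (0)²) + (3·8 - (2)²) + (9·8 - (2)²) = 27 + 20 + 68 = 115,
  det = 3·(9·8 - (2)²) - (0)·((0)·8 - (2)·(2)) + (2)·((0)·(2) - 9·(2)) = 3·(68) - (0)·(-4) + (2)·(-18) = 168.
  So p(λ) = λ³ - 20λ² + 115λ - 168.
Step 2 — look for an integer root (rational root theorem: any rational root is an integer divisor of 168). Testing λ = 7:
  p(7) = 343 - 980 + 805 - 168 = 0  ✓
  Dividing out (λ - 7): p(λ) = (λ - 7)(λ² - 13λ + 24).
Step 3 — remaining eigenvalues from the quadratic λ² - 13λ + 24 = 0:
  Δ = 13² - 4·24 = 169 - 96 = 73,  λ = (13 ± √73)/2 = (13 ± 8.544)/2 ≈ 10.772 or 2.228.
  Sorted: λ_1 = 10.772,  λ_2 = 7,  λ_3 = 2.228  (check: sum = 20 = tr ✓).

Step 4 — unit eigenvector for λ_1 ≈ 10.772: v spans the null space of (Sigma - λ_1 I), whose rows are
  r_1 = (-7.772, 0, 2),  r_2 = (0, -1.772, 2),  r_3 = (2, 2, -2.772).
  v is orthogonal to every row, so take v ∝ r_1 × r_2 = ((0)·(2) - (2)·(-1.772), (2)·(0) - (-7.772)·(2), (-7.772)·(-1.772) - (0)·(0)) ≈ (3.544, 15.544, 13.772).
  Let u = (3.544, 15.544, 13.772).
  ||u|| = √((3.544)² + (15.544)² + (13.772)²) = √(443.8441) ≈ 21.0676,  v_1 = u/||u|| ≈ (0.1682, 0.7378, 0.6537) (||v_1|| = 1).

λ_1 = 10.772,  λ_2 = 7,  λ_3 = 2.228;  v_1 ≈ (0.1682, 0.7378, 0.6537)


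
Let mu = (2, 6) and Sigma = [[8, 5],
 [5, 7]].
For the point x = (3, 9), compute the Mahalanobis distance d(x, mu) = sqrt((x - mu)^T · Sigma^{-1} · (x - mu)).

Step 1 — centre the observation: (x - mu) = (1, 3).

Step 2 — invert Sigma. det(Sigma) = 8·7 - (5)² = 31.
  Sigma^{-1} = (1/det) · [[d, -b], [-b, a]] = [[0.2258, -0.1613],
 [-0.1613, 0.2581]].

Step 3 — form the quadratic (x - mu)^T · Sigma^{-1} · (x - mu):
  Sigma^{-1} · (x - mu) = (-0.2581, 0.6129).
  (x - mu)^T · [Sigma^{-1} · (x - mu)] = (1)·(-0.2581) + (3)·(0.6129) = 1.5806.

Step 4 — take square root: d = √(1.5806) ≈ 1.2572.

d(x, mu) = √(1.5806) ≈ 1.2572


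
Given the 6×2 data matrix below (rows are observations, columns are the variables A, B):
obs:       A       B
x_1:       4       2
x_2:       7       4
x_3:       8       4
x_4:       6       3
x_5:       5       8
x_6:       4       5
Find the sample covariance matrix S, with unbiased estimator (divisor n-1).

Step 1 — column means:
  mean(A) = (4 + 7 + 8 + 6 + 5 + 4) / 6 = 34/6 = 5.6667
  mean(B) = (2 + 4 + 4 + 3 + 8 + 5) / 6 = 26/6 = 4.3333

Step 2 — sample covariance S[i,j] = (1/(n-1)) · Σ_k (x_{k,i} - mean_i) · (x_{k,j} - mean_j), with n-1 = 5.
  S[A,A] = ((-1.6667)·(-1.6667) + (1.3333)·(1.3333) + (2.3333)·(2.3333) + (0.3333)·(0.3333) + (-0.6667)·(-0.6667) + (-1.6667)·(-1.6667)) / 5 = 13.3333/5 = 2.6667
  S[A,B] = ((-1.6667)·(-2.3333) + (1.3333)·(-0.3333) + (2.3333)·(-0.3333) + (0.3333)·(-1.3333) + (-0.6667)·(3.6667) + (-1.6667)·(0.6667)) / 5 = -1.3333/5 = -0.2667
  S[B,B] = ((-2.3333)·(-2.3333) + (-0.3333)·(-0.3333) + (-0.3333)·(-0.3333) + (-1.3333)·(-1.3333) + (3.6667)·(3.6667) + (0.6667)·(0.6667)) / 5 = 21.3333/5 = 4.2667

S is symmetric (S[j,i] = S[i,j]). Assembling:

S = [[2.6667, -0.2667],
 [-0.2667, 4.2667]]


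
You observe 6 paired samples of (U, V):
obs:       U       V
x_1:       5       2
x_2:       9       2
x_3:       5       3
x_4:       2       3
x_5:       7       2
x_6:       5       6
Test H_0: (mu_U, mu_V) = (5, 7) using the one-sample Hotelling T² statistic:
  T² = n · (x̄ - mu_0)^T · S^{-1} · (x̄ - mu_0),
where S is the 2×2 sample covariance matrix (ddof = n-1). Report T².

Step 1 — sample mean vector:
  mean(U) = (5 + 9 + 5 + 2 + 7 + 5) / 6 = 33/6 = 5.5
  mean(V) = (2 + 2 + 3 + 3 + 2 + 6) / 6 = 18/6 = 3
  x̄ = (5.5, 3),  deviation x̄ - mu_0 = (5.5, 3) - (5, 7) = (0.5, -4).

Step 2 — sample covariance matrix, S[i,j] = (1/(n-1)) · Σ_k (x_{k,i} - mean_i) · (x_{k,j} - mean_j), divisor n-1 = 5:
  S[U,U] = ((-0.5)·(-0.5) + (3.5)·(3.5) + (-0.5)·(-0.5) + (-3.5)·(-3.5) + (1.5)·(1.5) + (-0.5)·(-0.5)) / 5 = 27.5/5 = 5.5
  S[U,V] = ((-0.5)·(-1) + (3.5)·(-1) + (-0.5)·(0) + (-3.5)·(0) + (1.5)·(-1) + (-0.5)·(3)) / 5 = -6/5 = -1.2
  S[V,V] = ((-1)·(-1) + (-1)·(-1) + (0)·(0) + (0)·(0) + (-1)·(-1) + (3)·(3)) / 5 = 12/5 = 2.4
  S = [[5.5, -1.2],
 [-1.2, 2.4]].

Step 3 — invert S. det(S) = 5.5·2.4 - (-1.2)² = 11.76.
  S^{-1} = (1/det) · [[d, -b], [-b, a]] = [[0.2041, 0.102],
 [0.102, 0.4677]].

Step 4 — quadratic form (x̄ - mu_0)^T · S^{-1} · (x̄ - mu_0):
  S^{-1} · (x̄ - mu_0) = (-0.3061, -1.8197),
  (x̄ - mu_0)^T · [...] = (0.5)·(-0.3061) + (-4)·(-1.8197) = 7.1259.

Step 5 — scale by n: T² = 6 · 7.1259 = 42.7551.

T² ≈ 42.7551


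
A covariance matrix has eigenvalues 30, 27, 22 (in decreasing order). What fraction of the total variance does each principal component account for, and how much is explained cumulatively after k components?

Step 1 — total variance = trace(Sigma) = Σ λ_i = 30 + 27 + 22 = 79.

Step 2 — fraction explained by component i = λ_i / Σ λ:
  PC1: 30/79 = 0.3797
  PC2: 27/79 = 0.3418
  PC3: 22/79 = 0.2785

Step 3 — cumulative fraction after k components = (λ_1 + ... + λ_k) / Σ λ:
  k = 1: 30/79 = 0.3797
  k = 2: (30 + 27)/79 = 57/79 = 0.7215
  k = 3: (30 + 27 + 22)/79 = 79/79 = 1

Summary (fraction, with percent):

explained: PC1 0.3797 (37.97%), PC2 0.3418 (34.18%), PC3 0.2785 (27.85%);  cumulative: 0.3797, 0.7215, 1


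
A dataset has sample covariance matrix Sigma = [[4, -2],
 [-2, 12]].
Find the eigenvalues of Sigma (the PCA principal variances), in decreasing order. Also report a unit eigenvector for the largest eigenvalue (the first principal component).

Step 1 — characteristic polynomial of 2×2 Sigma:
  det(Sigma - λI) = λ² - trace · λ + det = 0.
  trace = 4 + 12 = 16, det = 4·12 - (-2)² = 44.
Step 2 — discriminant:
  Δ = trace² - 4·det = 256 - 176 = 80.
Step 3 — eigenvalues:
  λ = (trace ± √Δ)/2 = (16 ± 8.9443)/2,
  λ_1 = 12.4721,  λ_2 = 3.5279.

Step 4 — unit eigenvector for λ_1: solve (Sigma - λ_1 I)v = 0. First row:
  (4 - 12.4721)·v_x + (-2)·v_y = 0, i.e. (-8.4721)·v_x + (-2)·v_y = 0,
  so v ∝ (b, λ_1 - a) = (-2, 8.4721); multiply by -1 so the first entry is positive: u = (2, -8.4721).
  ||u|| = √((2)² + (-8.4721)²) = √(75.7771) ≈ 8.705,
  v_1 = u/||u|| ≈ (0.2298, -0.9732) (||v_1|| = 1).

λ_1 = 12.4721,  λ_2 = 3.5279;  v_1 ≈ (0.2298, -0.9732)


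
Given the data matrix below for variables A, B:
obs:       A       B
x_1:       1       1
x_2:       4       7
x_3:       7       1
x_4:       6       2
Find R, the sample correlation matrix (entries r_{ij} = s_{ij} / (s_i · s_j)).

Step 1 — column means:
  mean(A) = (1 + 4 + 7 + 6) / 4 = 18/4 = 4.5
  mean(B) = (1 + 7 + 1 + 2) / 4 = 11/4 = 2.75

Step 2 — sample variances and covariances s[i,j] = (1/(n-1)) · Σ_k (x_{k,i} - mean_i) · (x_{k,j} - mean_j), with n-1 = 3:
  s[A,A] = ((-3.5)·(-3.5) + (-0.5)·(-0.5) + (2.5)·(2.5) + (1.5)·(1.5)) / 3 = 21/3 = 7
  s[A,B] = ((-3.5)·(-1.75) + (-0.5)·(4.25) + (2.5)·(-1.75) + (1.5)·(-0.75)) / 3 = -1.5/3 = -0.5
  s[B,B] = ((-1.75)·(-1.75) + (4.25)·(4.25) + (-1.75)·(-1.75) + (-0.75)·(-0.75)) / 3 = 24.75/3 = 8.25
  Sample standard deviations s_i = √(s[i,i]):
  s(A) = √(7) = 2.6458
  s(B) = √(8.25) = 2.8723

Step 3 — r_{ij} = s_{ij} / (s_i · s_j):
  r[A,A] = 1 (diagonal).
  r[A,B] = -0.5 / (2.6458 · 2.8723) = -0.5 / 7.5993 = -0.0658
  r[B,B] = 1 (diagonal).

R is symmetric with unit diagonal. Assembling:

R = [[1, -0.0658],
 [-0.0658, 1]]


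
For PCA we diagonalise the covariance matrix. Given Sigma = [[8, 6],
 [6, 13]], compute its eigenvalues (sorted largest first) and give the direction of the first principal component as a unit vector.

Step 1 — characteristic polynomial of 2×2 Sigma:
  det(Sigma - λI) = λ² - trace · λ + det = 0.
  trace = 8 + 13 = 21, det = 8·13 - (6)² = 68.
Step 2 — discriminant:
  Δ = trace² - 4·det = 441 - 272 = 169.
Step 3 — eigenvalues:
  λ = (trace ± √Δ)/2 = (21 ± 13)/2,
  λ_1 = 17,  λ_2 = 4.

Step 4 — unit eigenvector for λ_1: solve (Sigma - λ_1 I)v = 0. First row:
  (8 - 17)·v_x + (6)·v_y = 0, i.e. (-9)·v_x + (6)·v_y = 0,
  so v ∝ (b, λ_1 - a) = (6, 9) = u.
  ||u|| = √((6)² + (9)²) = √(117) ≈ 10.8167,
  v_1 = u/||u|| ≈ (0.5547, 0.8321) (||v_1|| = 1).

λ_1 = 17,  λ_2 = 4;  v_1 ≈ (0.5547, 0.8321)


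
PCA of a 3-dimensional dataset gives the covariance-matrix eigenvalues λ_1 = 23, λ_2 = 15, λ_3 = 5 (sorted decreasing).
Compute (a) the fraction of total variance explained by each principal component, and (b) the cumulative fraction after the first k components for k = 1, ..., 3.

Step 1 — total variance = trace(Sigma) = Σ λ_i = 23 + 15 + 5 = 43.

Step 2 — fraction explained by component i = λ_i / Σ λ:
  PC1: 23/43 = 0.5349
  PC2: 15/43 = 0.3488
  PC3: 5/43 = 0.1163

Step 3 — cumulative fraction after k components = (λ_1 + ... + λ_k) / Σ λ:
  k = 1: 23/43 = 0.5349
  k = 2: (23 + 15)/43 = 38/43 = 0.8837
  k = 3: (23 + 15 + 5)/43 = 43/43 = 1

Summary (fraction, with percent):

explained: PC1 0.5349 (53.49%), PC2 0.3488 (34.88%), PC3 0.1163 (11.63%);  cumulative: 0.5349, 0.8837, 1


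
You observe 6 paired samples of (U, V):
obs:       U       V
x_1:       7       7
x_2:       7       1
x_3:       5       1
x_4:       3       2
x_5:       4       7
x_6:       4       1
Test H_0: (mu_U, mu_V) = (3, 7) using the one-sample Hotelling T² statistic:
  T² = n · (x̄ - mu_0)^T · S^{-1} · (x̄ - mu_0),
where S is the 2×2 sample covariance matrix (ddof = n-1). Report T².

Step 1 — sample mean vector:
  mean(U) = (7 + 7 + 5 + 3 + 4 + 4) / 6 = 30/6 = 5
  mean(V) = (7 + 1 + 1 + 2 + 7 + 1) / 6 = 19/6 = 3.1667
  x̄ = (5, 3.1667),  deviation x̄ - mu_0 = (5, 3.1667) - (3, 7) = (2, -3.8333).

Step 2 — sample covariance matrix, S[i,j] = (1/(n-1)) · Σ_k (x_{k,i} - mean_i) · (x_{k,j} - mean_j), divisor n-1 = 5:
  S[U,U] = ((2)·(2) + (2)·(2) + (0)·(0) + (-2)·(-2) + (-1)·(-1) + (-1)·(-1)) / 5 = 14/5 = 2.8
  S[U,V] = ((2)·(3.8333) + (2)·(-2.1667) + (0)·(-2.1667) + (-2)·(-1.1667) + (-1)·(3.8333) + (-1)·(-2.1667)) / 5 = 4/5 = 0.8
  S[V,V] = ((3.8333)·(3.8333) + (-2.1667)·(-2.1667) + (-2.1667)·(-2.1667) + (-1.1667)·(-1.1667) + (3.8333)·(3.8333) + (-2.1667)·(-2.1667)) / 5 = 44.8333/5 = 8.9667
  S = [[2.8, 0.8],
 [0.8, 8.9667]].

Step 3 — invert S. det(S) = 2.8·8.9667 - (0.8)² = 24.4667.
  S^{-1} = (1/det) · [[d, -b], [-b, a]] = [[0.3665, -0.0327],
 [-0.0327, 0.1144]].

Step 4 — quadratic form (x̄ - mu_0)^T · S^{-1} · (x̄ - mu_0):
  S^{-1} · (x̄ - mu_0) = (0.8583, -0.5041),
  (x̄ - mu_0)^T · [...] = (2)·(0.8583) + (-3.8333)·(-0.5041) = 3.649.

Step 5 — scale by n: T² = 6 · 3.649 = 21.8937.

T² ≈ 21.8937


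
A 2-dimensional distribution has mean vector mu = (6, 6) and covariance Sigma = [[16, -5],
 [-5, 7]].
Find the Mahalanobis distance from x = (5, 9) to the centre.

Step 1 — centre the observation: (x - mu) = (-1, 3).

Step 2 — invert Sigma. det(Sigma) = 16·7 - (-5)² = 87.
  Sigma^{-1} = (1/det) · [[d, -b], [-b, a]] = [[0.0805, 0.0575],
 [0.0575, 0.1839]].

Step 3 — form the quadratic (x - mu)^T · Sigma^{-1} · (x - mu):
  Sigma^{-1} · (x - mu) = (0.092, 0.4943).
  (x - mu)^T · [Sigma^{-1} · (x - mu)] = (-1)·(0.092) + (3)·(0.4943) = 1.3908.

Step 4 — take square root: d = √(1.3908) ≈ 1.1793.

d(x, mu) = √(1.3908) ≈ 1.1793


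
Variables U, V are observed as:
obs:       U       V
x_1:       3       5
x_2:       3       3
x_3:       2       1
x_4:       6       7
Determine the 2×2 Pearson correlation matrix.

Step 1 — column means:
  mean(U) = (3 + 3 + 2 + 6) / 4 = 14/4 = 3.5
  mean(V) = (5 + 3 + 1 + 7) / 4 = 16/4 = 4

Step 2 — sample variances and covariances s[i,j] = (1/(n-1)) · Σ_k (x_{k,i} - mean_i) · (x_{k,j} - mean_j), with n-1 = 3:
  s[U,U] = ((-0.5)·(-0.5) + (-0.5)·(-0.5) + (-1.5)·(-1.5) + (2.5)·(2.5)) / 3 = 9/3 = 3
  s[U,V] = ((-0.5)·(1) + (-0.5)·(-1) + (-1.5)·(-3) + (2.5)·(3)) / 3 = 12/3 = 4
  s[V,V] = ((1)·(1) + (-1)·(-1) + (-3)·(-3) + (3)·(3)) / 3 = 20/3 = 6.6667
  Sample standard deviations s_i = √(s[i,i]):
  s(U) = √(3) = 1.7321
  s(V) = √(6.6667) = 2.582

Step 3 — r_{ij} = s_{ij} / (s_i · s_j):
  r[U,U] = 1 (diagonal).
  r[U,V] = 4 / (1.7321 · 2.582) = 4 / 4.4721 = 0.8944
  r[V,V] = 1 (diagonal).

R is symmetric with unit diagonal. Assembling:

R = [[1, 0.8944],
 [0.8944, 1]]


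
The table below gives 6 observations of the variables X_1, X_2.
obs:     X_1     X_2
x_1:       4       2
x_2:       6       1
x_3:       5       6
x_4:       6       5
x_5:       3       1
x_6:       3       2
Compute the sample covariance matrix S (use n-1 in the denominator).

Step 1 — column means:
  mean(X_1) = (4 + 6 + 5 + 6 + 3 + 3) / 6 = 27/6 = 4.5
  mean(X_2) = (2 + 1 + 6 + 5 + 1 + 2) / 6 = 17/6 = 2.8333

Step 2 — sample covariance S[i,j] = (1/(n-1)) · Σ_k (x_{k,i} - mean_i) · (x_{k,j} - mean_j), with n-1 = 5.
  S[X_1,X_1] = ((-0.5)·(-0.5) + (1.5)·(1.5) + (0.5)·(0.5) + (1.5)·(1.5) + (-1.5)·(-1.5) + (-1.5)·(-1.5)) / 5 = 9.5/5 = 1.9
  S[X_1,X_2] = ((-0.5)·(-0.8333) + (1.5)·(-1.8333) + (0.5)·(3.1667) + (1.5)·(2.1667) + (-1.5)·(-1.8333) + (-1.5)·(-0.8333)) / 5 = 6.5/5 = 1.3
  S[X_2,X_2] = ((-0.8333)·(-0.8333) + (-1.8333)·(-1.8333) + (3.1667)·(3.1667) + (2.1667)·(2.1667) + (-1.8333)·(-1.8333) + (-0.8333)·(-0.8333)) / 5 = 22.8333/5 = 4.5667

S is symmetric (S[j,i] = S[i,j]). Assembling:

S = [[1.9, 1.3],
 [1.3, 4.5667]]


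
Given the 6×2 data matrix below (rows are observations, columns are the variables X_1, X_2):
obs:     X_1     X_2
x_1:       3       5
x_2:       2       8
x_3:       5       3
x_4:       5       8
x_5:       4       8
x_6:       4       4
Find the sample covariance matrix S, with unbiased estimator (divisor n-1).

Step 1 — column means:
  mean(X_1) = (3 + 2 + 5 + 5 + 4 + 4) / 6 = 23/6 = 3.8333
  mean(X_2) = (5 + 8 + 3 + 8 + 8 + 4) / 6 = 36/6 = 6

Step 2 — sample covariance S[i,j] = (1/(n-1)) · Σ_k (x_{k,i} - mean_i) · (x_{k,j} - mean_j), with n-1 = 5.
  S[X_1,X_1] = ((-0.8333)·(-0.8333) + (-1.8333)·(-1.8333) + (1.1667)·(1.1667) + (1.1667)·(1.1667) + (0.1667)·(0.1667) + (0.1667)·(0.1667)) / 5 = 6.8333/5 = 1.3667
  S[X_1,X_2] = ((-0.8333)·(-1) + (-1.8333)·(2) + (1.1667)·(-3) + (1.1667)·(2) + (0.1667)·(2) + (0.1667)·(-2)) / 5 = -4/5 = -0.8
  S[X_2,X_2] = ((-1)·(-1) + (2)·(2) + (-3)·(-3) + (2)·(2) + (2)·(2) + (-2)·(-2)) / 5 = 26/5 = 5.2

S is symmetric (S[j,i] = S[i,j]). Assembling:

S = [[1.3667, -0.8],
 [-0.8, 5.2]]


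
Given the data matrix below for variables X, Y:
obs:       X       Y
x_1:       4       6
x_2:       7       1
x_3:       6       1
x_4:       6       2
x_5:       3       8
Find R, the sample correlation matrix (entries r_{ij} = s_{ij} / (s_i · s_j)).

Step 1 — column means:
  mean(X) = (4 + 7 + 6 + 6 + 3) / 5 = 26/5 = 5.2
  mean(Y) = (6 + 1 + 1 + 2 + 8) / 5 = 18/5 = 3.6

Step 2 — sample variances and covariances s[i,j] = (1/(n-1)) · Σ_k (x_{k,i} - mean_i) · (x_{k,j} - mean_j), with n-1 = 4:
  s[X,X] = ((-1.2)·(-1.2) + (1.8)·(1.8) + (0.8)·(0.8) + (0.8)·(0.8) + (-2.2)·(-2.2)) / 4 = 10.8/4 = 2.7
  s[X,Y] = ((-1.2)·(2.4) + (1.8)·(-2.6) + (0.8)·(-2.6) + (0.8)·(-1.6) + (-2.2)·(4.4)) / 4 = -20.6/4 = -5.15
  s[Y,Y] = ((2.4)·(2.4) + (-2.6)·(-2.6) + (-2.6)·(-2.6) + (-1.6)·(-1.6) + (4.4)·(4.4)) / 4 = 41.2/4 = 10.3
  Sample standard deviations s_i = √(s[i,i]):
  s(X) = √(2.7) = 1.6432
  s(Y) = √(10.3) = 3.2094

Step 3 — r_{ij} = s_{ij} / (s_i · s_j):
  r[X,X] = 1 (diagonal).
  r[X,Y] = -5.15 / (1.6432 · 3.2094) = -5.15 / 5.2735 = -0.9766
  r[Y,Y] = 1 (diagonal).

R is symmetric with unit diagonal. Assembling:

R = [[1, -0.9766],
 [-0.9766, 1]]


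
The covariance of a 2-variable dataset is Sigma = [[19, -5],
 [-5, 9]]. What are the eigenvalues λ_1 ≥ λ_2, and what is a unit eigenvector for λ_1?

Step 1 — characteristic polynomial of 2×2 Sigma:
  det(Sigma - λI) = λ² - trace · λ + det = 0.
  trace = 19 + 9 = 28, det = 19·9 - (-5)² = 146.
Step 2 — discriminant:
  Δ = trace² - 4·det = 784 - 584 = 200.
Step 3 — eigenvalues:
  λ = (trace ± √Δ)/2 = (28 ± 14.1421)/2,
  λ_1 = 21.0711,  λ_2 = 6.9289.

Step 4 — unit eigenvector for λ_1: solve (Sigma - λ_1 I)v = 0. First row:
  (19 - 21.0711)·v_x + (-5)·v_y = 0, i.e. (-2.0711)·v_x + (-5)·v_y = 0,
  so v ∝ (b, λ_1 - a) = (-5, 2.0711); multiply by -1 so the first entry is positive: u = (5, -2.0711).
  ||u|| = √((5)² + (-2.0711)²) = √(29.2893) ≈ 5.412,
  v_1 = u/||u|| ≈ (0.9239, -0.3827) (||v_1|| = 1).

λ_1 = 21.0711,  λ_2 = 6.9289;  v_1 ≈ (0.9239, -0.3827)


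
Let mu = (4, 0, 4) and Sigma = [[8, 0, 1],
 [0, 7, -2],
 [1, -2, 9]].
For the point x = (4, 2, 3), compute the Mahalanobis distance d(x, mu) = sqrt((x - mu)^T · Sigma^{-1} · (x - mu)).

Step 1 — centre the observation: (x - mu) = (0, 2, -1).

Step 2 — invert Sigma (cofactor / det for 3×3, or solve directly):
  Sigma^{-1} = [[0.1269, -0.0043, -0.0151],
 [-0.0043, 0.1527, 0.0344],
 [-0.0151, 0.0344, 0.1204]].

Step 3 — form the quadratic (x - mu)^T · Sigma^{-1} · (x - mu):
  Sigma^{-1} · (x - mu) = (0.0065, 0.271, -0.0516).
  (x - mu)^T · [Sigma^{-1} · (x - mu)] = (0)·(0.0065) + (2)·(0.271) + (-1)·(-0.0516) = 0.5935.

Step 4 — take square root: d = √(0.5935) ≈ 0.7704.

d(x, mu) = √(0.5935) ≈ 0.7704


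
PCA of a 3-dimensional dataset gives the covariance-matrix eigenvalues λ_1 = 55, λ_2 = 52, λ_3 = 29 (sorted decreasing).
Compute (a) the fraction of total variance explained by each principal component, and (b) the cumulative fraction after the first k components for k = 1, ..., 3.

Step 1 — total variance = trace(Sigma) = Σ λ_i = 55 + 52 + 29 = 136.

Step 2 — fraction explained by component i = λ_i / Σ λ:
  PC1: 55/136 = 0.4044
  PC2: 52/136 = 0.3824
  PC3: 29/136 = 0.2132

Step 3 — cumulative fraction after k components = (λ_1 + ... + λ_k) / Σ λ:
  k = 1: 55/136 = 0.4044
  k = 2: (55 + 52)/136 = 107/136 = 0.7868
  k = 3: (55 + 52 + 29)/136 = 136/136 = 1

Summary (fraction, with percent):

explained: PC1 0.4044 (40.44%), PC2 0.3824 (38.24%), PC3 0.2132 (21.32%);  cumulative: 0.4044, 0.7868, 1


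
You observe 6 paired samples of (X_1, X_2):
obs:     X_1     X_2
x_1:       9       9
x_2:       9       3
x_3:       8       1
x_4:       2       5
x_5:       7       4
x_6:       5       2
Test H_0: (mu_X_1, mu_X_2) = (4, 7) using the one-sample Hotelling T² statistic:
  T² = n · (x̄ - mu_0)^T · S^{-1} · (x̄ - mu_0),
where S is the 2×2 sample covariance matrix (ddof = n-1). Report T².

Step 1 — sample mean vector:
  mean(X_1) = (9 + 9 + 8 + 2 + 7 + 5) / 6 = 40/6 = 6.6667
  mean(X_2) = (9 + 3 + 1 + 5 + 4 + 2) / 6 = 24/6 = 4
  x̄ = (6.6667, 4),  deviation x̄ - mu_0 = (6.6667, 4) - (4, 7) = (2.6667, -3).

Step 2 — sample covariance matrix, S[i,j] = (1/(n-1)) · Σ_k (x_{k,i} - mean_i) · (x_{k,j} - mean_j), divisor n-1 = 5:
  S[X_1,X_1] = ((2.3333)·(2.3333) + (2.3333)·(2.3333) + (1.3333)·(1.3333) + (-4.6667)·(-4.6667) + (0.3333)·(0.3333) + (-1.6667)·(-1.6667)) / 5 = 37.3333/5 = 7.4667
  S[X_1,X_2] = ((2.3333)·(5) + (2.3333)·(-1) + (1.3333)·(-3) + (-4.6667)·(1) + (0.3333)·(0) + (-1.6667)·(-2)) / 5 = 4/5 = 0.8
  S[X_2,X_2] = ((5)·(5) + (-1)·(-1) + (-3)·(-3) + (1)·(1) + (0)·(0) + (-2)·(-2)) / 5 = 40/5 = 8
  S = [[7.4667, 0.8],
 [0.8, 8]].

Step 3 — invert S. det(S) = 7.4667·8 - (0.8)² = 59.0933.
  S^{-1} = (1/det) · [[d, -b], [-b, a]] = [[0.1354, -0.0135],
 [-0.0135, 0.1264]].

Step 4 — quadratic form (x̄ - mu_0)^T · S^{-1} · (x̄ - mu_0):
  S^{-1} · (x̄ - mu_0) = (0.4016, -0.4152),
  (x̄ - mu_0)^T · [...] = (2.6667)·(0.4016) + (-3)·(-0.4152) = 2.3165.

Step 5 — scale by n: T² = 6 · 2.3165 = 13.8989.

T² ≈ 13.8989


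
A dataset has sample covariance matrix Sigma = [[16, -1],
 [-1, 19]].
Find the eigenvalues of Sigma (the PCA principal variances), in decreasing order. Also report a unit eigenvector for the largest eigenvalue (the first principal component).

Step 1 — characteristic polynomial of 2×2 Sigma:
  det(Sigma - λI) = λ² - trace · λ + det = 0.
  trace = 16 + 19 = 35, det = 16·19 - (-1)² = 303.
Step 2 — discriminant:
  Δ = trace² - 4·det = 1225 - 1212 = 13.
Step 3 — eigenvalues:
  λ = (trace ± √Δ)/2 = (35 ± 3.6056)/2,
  λ_1 = 19.3028,  λ_2 = 15.6972.

Step 4 — unit eigenvector for λ_1: solve (Sigma - λ_1 I)v = 0. First row:
  (16 - 19.3028)·v_x + (-1)·v_y = 0, i.e. (-3.3028)·v_x + (-1)·v_y = 0,
  so v ∝ (b, λ_1 - a) = (-1, 3.3028); multiply by -1 so the first entry is positive: u = (1, -3.3028).
  ||u|| = √((1)² + (-3.3028)²) = √(11.9083) ≈ 3.4508,
  v_1 = u/||u|| ≈ (0.2898, -0.9571) (||v_1|| = 1).

λ_1 = 19.3028,  λ_2 = 15.6972;  v_1 ≈ (0.2898, -0.9571)


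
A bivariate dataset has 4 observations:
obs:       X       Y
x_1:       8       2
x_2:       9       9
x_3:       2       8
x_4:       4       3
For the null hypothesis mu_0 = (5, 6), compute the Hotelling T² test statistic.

Step 1 — sample mean vector:
  mean(X) = (8 + 9 + 2 + 4) / 4 = 23/4 = 5.75
  mean(Y) = (2 + 9 + 8 + 3) / 4 = 22/4 = 5.5
  x̄ = (5.75, 5.5),  deviation x̄ - mu_0 = (5.75, 5.5) - (5, 6) = (0.75, -0.5).

Step 2 — sample covariance matrix, S[i,j] = (1/(n-1)) · Σ_k (x_{k,i} - mean_i) · (x_{k,j} - mean_j), divisor n-1 = 3:
  S[X,X] = ((2.25)·(2.25) + (3.25)·(3.25) + (-3.75)·(-3.75) + (-1.75)·(-1.75)) / 3 = 32.75/3 = 10.9167
  S[X,Y] = ((2.25)·(-3.5) + (3.25)·(3.5) + (-3.75)·(2.5) + (-1.75)·(-2.5)) / 3 = -1.5/3 = -0.5
  S[Y,Y] = ((-3.5)·(-3.5) + (3.5)·(3.5) + (2.5)·(2.5) + (-2.5)·(-2.5)) / 3 = 37/3 = 12.3333
  S = [[10.9167, -0.5],
 [-0.5, 12.3333]].

Step 3 — invert S. det(S) = 10.9167·12.3333 - (-0.5)² = 134.3889.
  S^{-1} = (1/det) · [[d, -b], [-b, a]] = [[0.0918, 0.0037],
 [0.0037, 0.0812]].

Step 4 — quadratic form (x̄ - mu_0)^T · S^{-1} · (x̄ - mu_0):
  S^{-1} · (x̄ - mu_0) = (0.067, -0.0378),
  (x̄ - mu_0)^T · [...] = (0.75)·(0.067) + (-0.5)·(-0.0378) = 0.0691.

Step 5 — scale by n: T² = 4 · 0.0691 = 0.2766.

T² ≈ 0.2766


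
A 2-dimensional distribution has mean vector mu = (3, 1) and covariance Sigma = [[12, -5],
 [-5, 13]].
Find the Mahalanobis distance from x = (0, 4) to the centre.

Step 1 — centre the observation: (x - mu) = (-3, 3).

Step 2 — invert Sigma. det(Sigma) = 12·13 - (-5)² = 131.
  Sigma^{-1} = (1/det) · [[d, -b], [-b, a]] = [[0.0992, 0.0382],
 [0.0382, 0.0916]].

Step 3 — form the quadratic (x - mu)^T · Sigma^{-1} · (x - mu):
  Sigma^{-1} · (x - mu) = (-0.1832, 0.1603).
  (x - mu)^T · [Sigma^{-1} · (x - mu)] = (-3)·(-0.1832) + (3)·(0.1603) = 1.0305.

Step 4 — take square root: d = √(1.0305) ≈ 1.0152.

d(x, mu) = √(1.0305) ≈ 1.0152


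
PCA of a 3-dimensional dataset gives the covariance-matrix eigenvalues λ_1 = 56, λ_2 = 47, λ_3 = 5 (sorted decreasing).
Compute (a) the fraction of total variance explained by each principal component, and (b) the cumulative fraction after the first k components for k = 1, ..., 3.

Step 1 — total variance = trace(Sigma) = Σ λ_i = 56 + 47 + 5 = 108.

Step 2 — fraction explained by component i = λ_i / Σ λ:
  PC1: 56/108 = 0.5185
  PC2: 47/108 = 0.4352
  PC3: 5/108 = 0.0463

Step 3 — cumulative fraction after k components = (λ_1 + ... + λ_k) / Σ λ:
  k = 1: 56/108 = 0.5185
  k = 2: (56 + 47)/108 = 103/108 = 0.9537
  k = 3: (56 + 47 + 5)/108 = 108/108 = 1

Summary (fraction, with percent):

explained: PC1 0.5185 (51.85%), PC2 0.4352 (43.52%), PC3 0.0463 (4.63%);  cumulative: 0.5185, 0.9537, 1


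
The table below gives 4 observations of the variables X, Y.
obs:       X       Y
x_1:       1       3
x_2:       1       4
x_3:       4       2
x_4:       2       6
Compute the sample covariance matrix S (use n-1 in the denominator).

Step 1 — column means:
  mean(X) = (1 + 1 + 4 + 2) / 4 = 8/4 = 2
  mean(Y) = (3 + 4 + 2 + 6) / 4 = 15/4 = 3.75

Step 2 — sample covariance S[i,j] = (1/(n-1)) · Σ_k (x_{k,i} - mean_i) · (x_{k,j} - mean_j), with n-1 = 3.
  S[X,X] = ((-1)·(-1) + (-1)·(-1) + (2)·(2) + (0)·(0)) / 3 = 6/3 = 2
  S[X,Y] = ((-1)·(-0.75) + (-1)·(0.25) + (2)·(-1.75) + (0)·(2.25)) / 3 = -3/3 = -1
  S[Y,Y] = ((-0.75)·(-0.75) + (0.25)·(0.25) + (-1.75)·(-1.75) + (2.25)·(2.25)) / 3 = 8.75/3 = 2.9167

S is symmetric (S[j,i] = S[i,j]). Assembling:

S = [[2, -1],
 [-1, 2.9167]]


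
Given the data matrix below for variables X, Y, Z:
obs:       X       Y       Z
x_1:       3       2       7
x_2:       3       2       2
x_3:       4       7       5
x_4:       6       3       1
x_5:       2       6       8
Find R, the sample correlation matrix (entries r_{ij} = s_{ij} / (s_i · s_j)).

Step 1 — column means:
  mean(X) = (3 + 3 + 4 + 6 + 2) / 5 = 18/5 = 3.6
  mean(Y) = (2 + 2 + 7 + 3 + 6) / 5 = 20/5 = 4
  mean(Z) = (7 + 2 + 5 + 1 + 8) / 5 = 23/5 = 4.6

Step 2 — sample variances and covariances s[i,j] = (1/(n-1)) · Σ_k (x_{k,i} - mean_i) · (x_{k,j} - mean_j), with n-1 = 4:
  s[X,X] = ((-0.6)·(-0.6) + (-0.6)·(-0.6) + (0.4)·(0.4) + (2.4)·(2.4) + (-1.6)·(-1.6)) / 4 = 9.2/4 = 2.3
  s[X,Y] = ((-0.6)·(-2) + (-0.6)·(-2) + (0.4)·(3) + (2.4)·(-1) + (-1.6)·(2)) / 4 = -2/4 = -0.5
  s[X,Z] = ((-0.6)·(2.4) + (-0.6)·(-2.6) + (0.4)·(0.4) + (2.4)·(-3.6) + (-1.6)·(3.4)) / 4 = -13.8/4 = -3.45
  s[Y,Y] = ((-2)·(-2) + (-2)·(-2) + (3)·(3) + (-1)·(-1) + (2)·(2)) / 4 = 22/4 = 5.5
  s[Y,Z] = ((-2)·(2.4) + (-2)·(-2.6) + (3)·(0.4) + (-1)·(-3.6) + (2)·(3.4)) / 4 = 12/4 = 3
  s[Z,Z] = ((2.4)·(2.4) + (-2.6)·(-2.6) + (0.4)·(0.4) + (-3.6)·(-3.6) + (3.4)·(3.4)) / 4 = 37.2/4 = 9.3
  Sample standard deviations s_i = √(s[i,i]):
  s(X) = √(2.3) = 1.5166
  s(Y) = √(5.5) = 2.3452
  s(Z) = √(9.3) = 3.0496

Step 3 — r_{ij} = s_{ij} / (s_i · s_j):
  r[X,X] = 1 (diagonal).
  r[X,Y] = -0.5 / (1.5166 · 2.3452) = -0.5 / 3.5567 = -0.1406
  r[X,Z] = -3.45 / (1.5166 · 3.0496) = -3.45 / 4.6249 = -0.746
  r[Y,Y] = 1 (diagonal).
  r[Y,Z] = 3 / (2.3452 · 3.0496) = 3 / 7.1519 = 0.4195
  r[Z,Z] = 1 (diagonal).

R is symmetric with unit diagonal. Assembling:

R = [[1, -0.1406, -0.746],
 [-0.1406, 1, 0.4195],
 [-0.746, 0.4195, 1]]


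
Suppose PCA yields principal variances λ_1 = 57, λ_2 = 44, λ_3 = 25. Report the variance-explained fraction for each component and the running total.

Step 1 — total variance = trace(Sigma) = Σ λ_i = 57 + 44 + 25 = 126.

Step 2 — fraction explained by component i = λ_i / Σ λ:
  PC1: 57/126 = 0.4524
  PC2: 44/126 = 0.3492
  PC3: 25/126 = 0.1984

Step 3 — cumulative fraction after k components = (λ_1 + ... + λ_k) / Σ λ:
  k = 1: 57/126 = 0.4524
  k = 2: (57 + 44)/126 = 101/126 = 0.8016
  k = 3: (57 + 44 + 25)/126 = 126/126 = 1

Summary (fraction, with percent):

explained: PC1 0.4524 (45.24%), PC2 0.3492 (34.92%), PC3 0.1984 (19.84%);  cumulative: 0.4524, 0.8016, 1


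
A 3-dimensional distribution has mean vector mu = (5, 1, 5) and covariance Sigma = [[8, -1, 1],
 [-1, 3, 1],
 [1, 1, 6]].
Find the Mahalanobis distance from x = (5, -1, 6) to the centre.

Step 1 — centre the observation: (x - mu) = (0, -2, 1).

Step 2 — invert Sigma (cofactor / det for 3×3, or solve directly):
  Sigma^{-1} = [[0.136, 0.056, -0.032],
 [0.056, 0.376, -0.072],
 [-0.032, -0.072, 0.184]].

Step 3 — form the quadratic (x - mu)^T · Sigma^{-1} · (x - mu):
  Sigma^{-1} · (x - mu) = (-0.144, -0.824, 0.328).
  (x - mu)^T · [Sigma^{-1} · (x - mu)] = (0)·(-0.144) + (-2)·(-0.824) + (1)·(0.328) = 1.976.

Step 4 — take square root: d = √(1.976) ≈ 1.4057.

d(x, mu) = √(1.976) ≈ 1.4057


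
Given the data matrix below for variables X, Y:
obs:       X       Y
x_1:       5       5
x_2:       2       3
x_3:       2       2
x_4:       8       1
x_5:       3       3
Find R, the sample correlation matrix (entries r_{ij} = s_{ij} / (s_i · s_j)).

Step 1 — column means:
  mean(X) = (5 + 2 + 2 + 8 + 3) / 5 = 20/5 = 4
  mean(Y) = (5 + 3 + 2 + 1 + 3) / 5 = 14/5 = 2.8

Step 2 — sample variances and covariances s[i,j] = (1/(n-1)) · Σ_k (x_{k,i} - mean_i) · (x_{k,j} - mean_j), with n-1 = 4:
  s[X,X] = ((1)·(1) + (-2)·(-2) + (-2)·(-2) + (4)·(4) + (-1)·(-1)) / 4 = 26/4 = 6.5
  s[X,Y] = ((1)·(2.2) + (-2)·(0.2) + (-2)·(-0.8) + (4)·(-1.8) + (-1)·(0.2)) / 4 = -4/4 = -1
  s[Y,Y] = ((2.2)·(2.2) + (0.2)·(0.2) + (-0.8)·(-0.8) + (-1.8)·(-1.8) + (0.2)·(0.2)) / 4 = 8.8/4 = 2.2
  Sample standard deviations s_i = √(s[i,i]):
  s(X) = √(6.5) = 2.5495
  s(Y) = √(2.2) = 1.4832

Step 3 — r_{ij} = s_{ij} / (s_i · s_j):
  r[X,X] = 1 (diagonal).
  r[X,Y] = -1 / (2.5495 · 1.4832) = -1 / 3.7815 = -0.2644
  r[Y,Y] = 1 (diagonal).

R is symmetric with unit diagonal. Assembling:

R = [[1, -0.2644],
 [-0.2644, 1]]


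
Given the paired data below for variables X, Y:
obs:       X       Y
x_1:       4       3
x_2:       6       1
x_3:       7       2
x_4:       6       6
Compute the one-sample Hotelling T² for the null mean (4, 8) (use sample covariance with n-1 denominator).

Step 1 — sample mean vector:
  mean(X) = (4 + 6 + 7 + 6) / 4 = 23/4 = 5.75
  mean(Y) = (3 + 1 + 2 + 6) / 4 = 12/4 = 3
  x̄ = (5.75, 3),  deviation x̄ - mu_0 = (5.75, 3) - (4, 8) = (1.75, -5).

Step 2 — sample covariance matrix, S[i,j] = (1/(n-1)) · Σ_k (x_{k,i} - mean_i) · (x_{k,j} - mean_j), divisor n-1 = 3:
  S[X,X] = ((-1.75)·(-1.75) + (0.25)·(0.25) + (1.25)·(1.25) + (0.25)·(0.25)) / 3 = 4.75/3 = 1.5833
  S[X,Y] = ((-1.75)·(0) + (0.25)·(-2) + (1.25)·(-1) + (0.25)·(3)) / 3 = -1/3 = -0.3333
  S[Y,Y] = ((0)·(0) + (-2)·(-2) + (-1)·(-1) + (3)·(3)) / 3 = 14/3 = 4.6667
  S = [[1.5833, -0.3333],
 [-0.3333, 4.6667]].

Step 3 — invert S. det(S) = 1.5833·4.6667 - (-0.3333)² = 7.2778.
  S^{-1} = (1/det) · [[d, -b], [-b, a]] = [[0.6412, 0.0458],
 [0.0458, 0.2176]].

Step 4 — quadratic form (x̄ - mu_0)^T · S^{-1} · (x̄ - mu_0):
  S^{-1} · (x̄ - mu_0) = (0.8931, -1.0076),
  (x̄ - mu_0)^T · [...] = (1.75)·(0.8931) + (-5)·(-1.0076) = 6.6011.

Step 5 — scale by n: T² = 4 · 6.6011 = 26.4046.

T² ≈ 26.4046


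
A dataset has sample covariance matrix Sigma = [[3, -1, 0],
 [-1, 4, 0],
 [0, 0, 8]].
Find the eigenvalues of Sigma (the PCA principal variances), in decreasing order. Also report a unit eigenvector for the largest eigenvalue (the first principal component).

Step 1 — characteristic polynomial p(λ) = det(λI - Sigma) = λ³ - tr·λ² + c_1·λ - det, where tr = trace, c_1 = sum of the principal 2×2 minors, det = det(Sigma):
  tr = 3 + 4 + 8 = 15,
  c_1 = (3·4 - (-1)²) + (3·8 - (0)²) + (4·8 - (0)²) = 11 + 24 + 32 = 67,
  det = 3·(4·8 - (0)²) - (-1)·((-1)·8 - (0)·(0)) + (0)·((-1)·(0) - 4·(0)) = 3·(32) - (-1)·(-8) + (0)·(0) = 88.
  So p(λ) = λ³ - 15λ² + 67λ - 88.
Step 2 — look for an integer root (rational root theorem: any rational root is an integer divisor of 88). Testing λ = 8:
  p(8) = 512 - 960 + 536 - 88 = 0  ✓
  Dividing out (λ - 8): p(λ) = (λ - 8)(λ² - 7λ + 11).
Step 3 — remaining eigenvalues from the quadratic λ² - 7λ + 11 = 0:
  Δ = 7² - 4·11 = 49 - 44 = 5,  λ = (7 ± √5)/2 = (7 ± 2.2361)/2 ≈ 4.618 or 2.382.
  Sorted: λ_1 = 8,  λ_2 = 4.618,  λ_3 = 2.382  (check: sum = 15 = tr ✓).

Step 4 — unit eigenvector for λ_1 = 8: v spans the null space of (Sigma - λ_1 I), whose rows are
  r_1 = (-5, -1, 0),  r_2 = (-1, -4, 0),  r_3 = (0, 0, 0).
  v is orthogonal to every row, so take v ∝ r_1 × r_2 = ((-1)·(0) - (0)·(-4), (0)·(-1) - (-5)·(0), (-5)·(-4) - (-1)·(-1)) = (0, 0, 19).
  Rescale (divide by 19): u = (0, 0, 1).
  ||u|| = √((0)² + (0)² + (1)²) = √(1) = 1,  v_1 = u/||u|| ≈ (0, 0, 1) (||v_1|| = 1).

λ_1 = 8,  λ_2 = 4.618,  λ_3 = 2.382;  v_1 ≈ (0, 0, 1)
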